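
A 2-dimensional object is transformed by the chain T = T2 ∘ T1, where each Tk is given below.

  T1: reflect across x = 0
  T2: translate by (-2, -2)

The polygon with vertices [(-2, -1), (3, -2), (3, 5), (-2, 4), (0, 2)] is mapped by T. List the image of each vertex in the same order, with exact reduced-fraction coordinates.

T1 reflect across x = 0: (-2, -1) → (2, -1); (3, -2) → (-3, -2); (3, 5) → (-3, 5); (-2, 4) → (2, 4); (0, 2) → (0, 2)
T2 translate by (-2, -2): (2, -1) → (0, -3); (-3, -2) → (-5, -4); (-3, 5) → (-5, 3); (2, 4) → (0, 2); (0, 2) → (-2, 0)

image vertices: (0, -3), (-5, -4), (-5, 3), (0, 2), (-2, 0)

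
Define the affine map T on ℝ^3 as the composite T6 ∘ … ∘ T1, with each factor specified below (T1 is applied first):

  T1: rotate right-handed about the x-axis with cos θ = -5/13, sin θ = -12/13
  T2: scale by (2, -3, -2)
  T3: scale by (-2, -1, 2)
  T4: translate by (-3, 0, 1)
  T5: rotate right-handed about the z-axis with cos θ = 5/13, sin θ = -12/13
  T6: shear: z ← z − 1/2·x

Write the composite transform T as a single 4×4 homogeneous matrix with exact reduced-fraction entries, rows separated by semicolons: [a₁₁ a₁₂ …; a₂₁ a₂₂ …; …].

T1 = [1 0 0 0; 0 -5/13 12/13 0; 0 -12/13 -5/13 0; 0 0 0 1]
T2·T1 = [2 0 0 0; 0 15/13 -36/13 0; 0 24/13 10/13 0; 0 0 0 1]
T3·…·T1 = [-4 0 0 0; 0 -15/13 36/13 0; 0 48/13 20/13 0; 0 0 0 1]
T4·…·T1 = [-4 0 0 -3; 0 -15/13 36/13 0; 0 48/13 20/13 1; 0 0 0 1]
T5·…·T1 = [-20/13 -180/169 432/169 -15/13; 48/13 -75/169 180/169 36/13; 0 48/13 20/13 1; 0 0 0 1]
T6·…·T1 = [-20/13 -180/169 432/169 -15/13; 48/13 -75/169 180/169 36/13; 10/13 714/169 44/169 41/26; 0 0 0 1]

T = [-20/13 -180/169 432/169 -15/13; 48/13 -75/169 180/169 36/13; 10/13 714/169 44/169 41/26; 0 0 0 1]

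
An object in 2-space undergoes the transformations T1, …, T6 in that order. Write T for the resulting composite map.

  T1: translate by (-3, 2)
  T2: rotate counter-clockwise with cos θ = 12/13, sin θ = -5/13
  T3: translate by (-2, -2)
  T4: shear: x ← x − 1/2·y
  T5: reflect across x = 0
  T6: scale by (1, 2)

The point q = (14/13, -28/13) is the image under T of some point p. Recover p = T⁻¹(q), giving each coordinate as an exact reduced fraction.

p = (3, -1)

T1 = [1 0 -3; 0 1 2; 0 0 1]
T2·T1 = [12/13 5/13 -2; -5/13 12/13 3; 0 0 1]
T3·…·T1 = [12/13 5/13 -4; -5/13 12/13 1; 0 0 1]
T4·…·T1 = [29/26 -1/13 -9/2; -5/13 12/13 1; 0 0 1]
T5·…·T1 = [-29/26 1/13 9/2; -5/13 12/13 1; 0 0 1]
T6·…·T1 = [-29/26 1/13 9/2; -10/13 24/13 2; 0 0 1]
det M = -2; M⁻¹ = [-12/13 1/26 53/13; -5/13 29/52 8/13; 0 0 1]
M⁻¹ · (14/13, -28/13)ᵀ = (3, -1)ᵀ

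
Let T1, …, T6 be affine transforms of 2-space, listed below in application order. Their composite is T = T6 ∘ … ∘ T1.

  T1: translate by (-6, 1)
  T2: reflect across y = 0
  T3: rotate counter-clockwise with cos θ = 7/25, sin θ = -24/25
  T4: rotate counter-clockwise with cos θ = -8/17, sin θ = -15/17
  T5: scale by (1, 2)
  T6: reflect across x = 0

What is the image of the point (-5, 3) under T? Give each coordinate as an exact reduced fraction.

T1 translate by (-6, 1): (-5, 3) → (-11, 4)
T2 reflect across y = 0: (-11, 4) → (-11, -4)
T3 rotate counter-clockwise with cos θ = 7/25, sin θ = -24/25: (-11, -4) → (-173/25, 236/25)
T4 rotate counter-clockwise with cos θ = -8/17, sin θ = -15/17: (-173/25, 236/25) → (4924/425, 707/425)
T5 scale by (1, 2): (4924/425, 707/425) → (4924/425, 1414/425)
T6 reflect across x = 0: (4924/425, 1414/425) → (-4924/425, 1414/425)

T(p) = (-4924/425, 1414/425)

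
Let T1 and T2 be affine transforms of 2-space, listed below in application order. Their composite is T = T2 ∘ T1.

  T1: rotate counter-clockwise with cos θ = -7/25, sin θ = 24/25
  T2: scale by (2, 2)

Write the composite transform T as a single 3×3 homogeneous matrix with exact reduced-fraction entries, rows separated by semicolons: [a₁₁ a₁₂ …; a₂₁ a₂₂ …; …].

T = [-14/25 -48/25 0; 48/25 -14/25 0; 0 0 1]

T1 = [-7/25 -24/25 0; 24/25 -7/25 0; 0 0 1]
T2·T1 = [-14/25 -48/25 0; 48/25 -14/25 0; 0 0 1]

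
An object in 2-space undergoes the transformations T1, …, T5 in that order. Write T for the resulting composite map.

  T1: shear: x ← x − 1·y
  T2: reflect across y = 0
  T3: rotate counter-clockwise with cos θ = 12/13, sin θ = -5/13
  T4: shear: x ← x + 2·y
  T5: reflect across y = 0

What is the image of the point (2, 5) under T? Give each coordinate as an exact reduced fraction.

T(p) = (-151/13, 45/13)

T1 shear: x ← x − 1·y: (2, 5) → (-3, 5)
T2 reflect across y = 0: (-3, 5) → (-3, -5)
T3 rotate counter-clockwise with cos θ = 12/13, sin θ = -5/13: (-3, -5) → (-61/13, -45/13)
T4 shear: x ← x + 2·y: (-61/13, -45/13) → (-151/13, -45/13)
T5 reflect across y = 0: (-151/13, -45/13) → (-151/13, 45/13)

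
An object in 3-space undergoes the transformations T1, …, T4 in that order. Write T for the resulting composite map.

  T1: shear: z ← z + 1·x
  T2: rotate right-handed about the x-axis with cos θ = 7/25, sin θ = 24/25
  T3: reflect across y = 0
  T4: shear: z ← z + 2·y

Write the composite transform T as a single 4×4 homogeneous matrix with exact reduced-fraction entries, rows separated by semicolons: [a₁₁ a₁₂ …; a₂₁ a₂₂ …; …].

T = [1 0 0 0; 24/25 -7/25 24/25 0; 11/5 2/5 11/5 0; 0 0 0 1]

T1 = [1 0 0 0; 0 1 0 0; 1 0 1 0; 0 0 0 1]
T2·T1 = [1 0 0 0; -24/25 7/25 -24/25 0; 7/25 24/25 7/25 0; 0 0 0 1]
T3·…·T1 = [1 0 0 0; 24/25 -7/25 24/25 0; 7/25 24/25 7/25 0; 0 0 0 1]
T4·…·T1 = [1 0 0 0; 24/25 -7/25 24/25 0; 11/5 2/5 11/5 0; 0 0 0 1]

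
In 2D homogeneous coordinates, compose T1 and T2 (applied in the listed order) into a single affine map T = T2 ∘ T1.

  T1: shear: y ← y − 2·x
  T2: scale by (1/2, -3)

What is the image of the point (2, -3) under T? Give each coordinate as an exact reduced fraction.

T(p) = (1, 21)

T1 shear: y ← y − 2·x: (2, -3) → (2, -7)
T2 scale by (1/2, -3): (2, -7) → (1, 21)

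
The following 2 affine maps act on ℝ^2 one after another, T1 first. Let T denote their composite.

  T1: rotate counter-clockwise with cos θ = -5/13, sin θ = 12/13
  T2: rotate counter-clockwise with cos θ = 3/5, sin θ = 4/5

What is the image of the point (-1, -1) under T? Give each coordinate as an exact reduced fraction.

T1 rotate counter-clockwise with cos θ = -5/13, sin θ = 12/13: (-1, -1) → (17/13, -7/13)
T2 rotate counter-clockwise with cos θ = 3/5, sin θ = 4/5: (17/13, -7/13) → (79/65, 47/65)

T(p) = (79/65, 47/65)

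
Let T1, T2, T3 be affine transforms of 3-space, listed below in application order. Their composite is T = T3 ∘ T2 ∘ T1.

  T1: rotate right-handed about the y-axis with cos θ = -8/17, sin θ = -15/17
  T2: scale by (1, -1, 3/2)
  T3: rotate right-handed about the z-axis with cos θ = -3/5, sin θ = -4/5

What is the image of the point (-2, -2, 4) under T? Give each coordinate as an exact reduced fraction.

T(p) = (268/85, 74/85, -93/17)

T1 rotate right-handed about the y-axis with cos θ = -8/17, sin θ = -15/17: (-2, -2, 4) → (-44/17, -2, -62/17)
T2 scale by (1, -1, 3/2): (-44/17, -2, -62/17) → (-44/17, 2, -93/17)
T3 rotate right-handed about the z-axis with cos θ = -3/5, sin θ = -4/5: (-44/17, 2, -93/17) → (268/85, 74/85, -93/17)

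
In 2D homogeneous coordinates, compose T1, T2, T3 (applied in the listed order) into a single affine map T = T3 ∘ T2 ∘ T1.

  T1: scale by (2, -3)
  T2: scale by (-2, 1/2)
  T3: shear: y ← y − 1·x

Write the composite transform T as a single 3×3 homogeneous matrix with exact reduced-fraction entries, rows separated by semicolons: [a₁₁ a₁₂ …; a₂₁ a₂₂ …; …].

T = [-4 0 0; 4 -3/2 0; 0 0 1]

T1 = [2 0 0; 0 -3 0; 0 0 1]
T2·T1 = [-4 0 0; 0 -3/2 0; 0 0 1]
T3·…·T1 = [-4 0 0; 4 -3/2 0; 0 0 1]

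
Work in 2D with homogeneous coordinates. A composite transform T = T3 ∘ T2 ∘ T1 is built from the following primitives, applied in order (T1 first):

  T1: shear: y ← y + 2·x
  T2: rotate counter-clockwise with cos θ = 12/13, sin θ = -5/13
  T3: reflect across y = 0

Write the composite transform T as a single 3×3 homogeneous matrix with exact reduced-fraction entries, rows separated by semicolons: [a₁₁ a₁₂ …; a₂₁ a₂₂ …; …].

T1 = [1 0 0; 2 1 0; 0 0 1]
T2·T1 = [22/13 5/13 0; 19/13 12/13 0; 0 0 1]
T3·…·T1 = [22/13 5/13 0; -19/13 -12/13 0; 0 0 1]

T = [22/13 5/13 0; -19/13 -12/13 0; 0 0 1]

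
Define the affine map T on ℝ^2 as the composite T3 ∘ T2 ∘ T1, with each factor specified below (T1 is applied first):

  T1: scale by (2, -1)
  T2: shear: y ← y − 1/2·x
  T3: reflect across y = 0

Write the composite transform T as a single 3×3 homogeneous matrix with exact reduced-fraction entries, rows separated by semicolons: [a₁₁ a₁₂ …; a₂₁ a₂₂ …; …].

T1 = [2 0 0; 0 -1 0; 0 0 1]
T2·T1 = [2 0 0; -1 -1 0; 0 0 1]
T3·…·T1 = [2 0 0; 1 1 0; 0 0 1]

T = [2 0 0; 1 1 0; 0 0 1]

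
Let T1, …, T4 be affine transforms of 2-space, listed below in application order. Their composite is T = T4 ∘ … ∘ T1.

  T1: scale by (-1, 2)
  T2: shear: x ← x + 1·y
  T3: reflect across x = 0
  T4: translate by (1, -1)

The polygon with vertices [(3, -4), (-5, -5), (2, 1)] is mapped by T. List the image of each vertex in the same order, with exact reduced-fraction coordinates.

image vertices: (12, -9), (6, -11), (1, 1)

T1 scale by (-1, 2): (3, -4) → (-3, -8); (-5, -5) → (5, -10); (2, 1) → (-2, 2)
T2 shear: x ← x + 1·y: (-3, -8) → (-11, -8); (5, -10) → (-5, -10); (-2, 2) → (0, 2)
T3 reflect across x = 0: (-11, -8) → (11, -8); (-5, -10) → (5, -10); (0, 2) → (0, 2)
T4 translate by (1, -1): (11, -8) → (12, -9); (5, -10) → (6, -11); (0, 2) → (1, 1)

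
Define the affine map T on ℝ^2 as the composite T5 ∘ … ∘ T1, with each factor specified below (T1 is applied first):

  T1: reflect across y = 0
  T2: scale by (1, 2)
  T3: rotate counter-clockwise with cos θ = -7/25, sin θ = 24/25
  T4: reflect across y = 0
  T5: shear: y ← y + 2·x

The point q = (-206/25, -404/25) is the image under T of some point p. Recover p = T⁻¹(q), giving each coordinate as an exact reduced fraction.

T1 = [1 0 0; 0 -1 0; 0 0 1]
T2·T1 = [1 0 0; 0 -2 0; 0 0 1]
T3·…·T1 = [-7/25 48/25 0; 24/25 14/25 0; 0 0 1]
T4·…·T1 = [-7/25 48/25 0; -24/25 -14/25 0; 0 0 1]
T5·…·T1 = [-7/25 48/25 0; -38/25 82/25 0; 0 0 1]
det M = 2; M⁻¹ = [41/25 -24/25 0; 19/25 -7/50 0; 0 0 1]
M⁻¹ · (-206/25, -404/25)ᵀ = (2, -4)ᵀ

p = (2, -4)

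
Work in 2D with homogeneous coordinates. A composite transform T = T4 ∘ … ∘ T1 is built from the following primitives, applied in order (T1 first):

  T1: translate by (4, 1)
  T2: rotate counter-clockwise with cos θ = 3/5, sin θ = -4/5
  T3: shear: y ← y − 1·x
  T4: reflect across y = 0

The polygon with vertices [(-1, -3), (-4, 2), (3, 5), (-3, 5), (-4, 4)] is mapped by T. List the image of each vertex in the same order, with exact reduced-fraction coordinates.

T1 translate by (4, 1): (-1, -3) → (3, -2); (-4, 2) → (0, 3); (3, 5) → (7, 6); (-3, 5) → (1, 6); (-4, 4) → (0, 5)
T2 rotate counter-clockwise with cos θ = 3/5, sin θ = -4/5: (3, -2) → (1/5, -18/5); (0, 3) → (12/5, 9/5); (7, 6) → (9, -2); (1, 6) → (27/5, 14/5); (0, 5) → (4, 3)
T3 shear: y ← y − 1·x: (1/5, -18/5) → (1/5, -19/5); (12/5, 9/5) → (12/5, -3/5); (9, -2) → (9, -11); (27/5, 14/5) → (27/5, -13/5); (4, 3) → (4, -1)
T4 reflect across y = 0: (1/5, -19/5) → (1/5, 19/5); (12/5, -3/5) → (12/5, 3/5); (9, -11) → (9, 11); (27/5, -13/5) → (27/5, 13/5); (4, -1) → (4, 1)

image vertices: (1/5, 19/5), (12/5, 3/5), (9, 11), (27/5, 13/5), (4, 1)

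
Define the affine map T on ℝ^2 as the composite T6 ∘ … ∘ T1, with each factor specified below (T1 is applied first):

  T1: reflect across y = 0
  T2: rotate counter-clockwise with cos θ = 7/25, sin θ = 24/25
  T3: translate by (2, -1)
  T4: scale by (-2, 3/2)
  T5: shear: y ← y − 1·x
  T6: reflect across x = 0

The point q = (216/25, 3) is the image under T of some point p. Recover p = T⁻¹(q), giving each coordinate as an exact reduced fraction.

T1 = [1 0 0; 0 -1 0; 0 0 1]
T2·T1 = [7/25 24/25 0; 24/25 -7/25 0; 0 0 1]
T3·…·T1 = [7/25 24/25 2; 24/25 -7/25 -1; 0 0 1]
T4·…·T1 = [-14/25 -48/25 -4; 36/25 -21/50 -3/2; 0 0 1]
T5·…·T1 = [-14/25 -48/25 -4; 2 3/2 5/2; 0 0 1]
T6·…·T1 = [14/25 48/25 4; 2 3/2 5/2; 0 0 1]
det M = -3; M⁻¹ = [-1/2 16/25 2/5; 2/3 -14/75 -11/5; 0 0 1]
M⁻¹ · (216/25, 3)ᵀ = (-2, 3)ᵀ

p = (-2, 3)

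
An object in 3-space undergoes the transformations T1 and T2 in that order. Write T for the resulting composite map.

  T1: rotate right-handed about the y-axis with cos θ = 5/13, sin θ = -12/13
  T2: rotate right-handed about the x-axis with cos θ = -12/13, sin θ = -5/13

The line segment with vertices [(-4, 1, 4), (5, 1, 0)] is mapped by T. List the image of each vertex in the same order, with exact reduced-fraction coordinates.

image vertices: (-68/13, -296/169, 271/169), (25/13, 144/169, -785/169)

T1 rotate right-handed about the y-axis with cos θ = 5/13, sin θ = -12/13: (-4, 1, 4) → (-68/13, 1, -28/13); (5, 1, 0) → (25/13, 1, 60/13)
T2 rotate right-handed about the x-axis with cos θ = -12/13, sin θ = -5/13: (-68/13, 1, -28/13) → (-68/13, -296/169, 271/169); (25/13, 1, 60/13) → (25/13, 144/169, -785/169)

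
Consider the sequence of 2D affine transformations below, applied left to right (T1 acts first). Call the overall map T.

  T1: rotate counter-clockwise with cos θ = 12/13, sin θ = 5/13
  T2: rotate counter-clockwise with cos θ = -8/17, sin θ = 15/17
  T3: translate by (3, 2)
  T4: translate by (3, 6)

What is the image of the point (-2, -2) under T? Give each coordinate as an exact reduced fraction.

T1 rotate counter-clockwise with cos θ = 12/13, sin θ = 5/13: (-2, -2) → (-14/13, -34/13)
T2 rotate counter-clockwise with cos θ = -8/17, sin θ = 15/17: (-14/13, -34/13) → (622/221, 62/221)
T3 translate by (3, 2): (622/221, 62/221) → (1285/221, 504/221)
T4 translate by (3, 6): (1285/221, 504/221) → (1948/221, 1830/221)

T(p) = (1948/221, 1830/221)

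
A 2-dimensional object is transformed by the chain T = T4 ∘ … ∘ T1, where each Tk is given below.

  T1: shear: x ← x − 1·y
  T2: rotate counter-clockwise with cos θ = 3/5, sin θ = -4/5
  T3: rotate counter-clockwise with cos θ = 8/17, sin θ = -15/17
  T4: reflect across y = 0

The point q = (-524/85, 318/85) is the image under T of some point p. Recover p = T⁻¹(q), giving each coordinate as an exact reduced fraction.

T1 = [1 -1 0; 0 1 0; 0 0 1]
T2·T1 = [3/5 1/5 0; -4/5 7/5 0; 0 0 1]
T3·…·T1 = [-36/85 113/85 0; -77/85 41/85 0; 0 0 1]
T4·…·T1 = [-36/85 113/85 0; 77/85 -41/85 0; 0 0 1]
det M = -1; M⁻¹ = [41/85 113/85 0; 77/85 36/85 0; 0 0 1]
M⁻¹ · (-524/85, 318/85)ᵀ = (2, -4)ᵀ

p = (2, -4)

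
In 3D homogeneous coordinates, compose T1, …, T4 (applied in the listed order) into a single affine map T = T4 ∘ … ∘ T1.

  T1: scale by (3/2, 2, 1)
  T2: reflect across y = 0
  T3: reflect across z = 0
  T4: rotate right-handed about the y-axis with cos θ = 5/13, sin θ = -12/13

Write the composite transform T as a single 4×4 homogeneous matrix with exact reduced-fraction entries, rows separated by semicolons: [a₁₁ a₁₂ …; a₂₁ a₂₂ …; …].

T1 = [3/2 0 0 0; 0 2 0 0; 0 0 1 0; 0 0 0 1]
T2·T1 = [3/2 0 0 0; 0 -2 0 0; 0 0 1 0; 0 0 0 1]
T3·…·T1 = [3/2 0 0 0; 0 -2 0 0; 0 0 -1 0; 0 0 0 1]
T4·…·T1 = [15/26 0 12/13 0; 0 -2 0 0; 18/13 0 -5/13 0; 0 0 0 1]

T = [15/26 0 12/13 0; 0 -2 0 0; 18/13 0 -5/13 0; 0 0 0 1]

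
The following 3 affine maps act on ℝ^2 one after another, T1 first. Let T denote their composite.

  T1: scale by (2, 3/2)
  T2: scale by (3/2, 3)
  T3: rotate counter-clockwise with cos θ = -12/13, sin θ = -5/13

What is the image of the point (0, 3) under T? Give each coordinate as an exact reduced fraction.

T1 scale by (2, 3/2): (0, 3) → (0, 9/2)
T2 scale by (3/2, 3): (0, 9/2) → (0, 27/2)
T3 rotate counter-clockwise with cos θ = -12/13, sin θ = -5/13: (0, 27/2) → (135/26, -162/13)

T(p) = (135/26, -162/13)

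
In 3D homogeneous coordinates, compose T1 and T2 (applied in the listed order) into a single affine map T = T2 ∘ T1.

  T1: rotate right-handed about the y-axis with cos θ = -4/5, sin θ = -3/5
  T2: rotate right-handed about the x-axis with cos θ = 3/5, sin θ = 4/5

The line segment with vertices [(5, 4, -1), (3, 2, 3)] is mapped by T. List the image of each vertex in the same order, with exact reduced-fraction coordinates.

T1 rotate right-handed about the y-axis with cos θ = -4/5, sin θ = -3/5: (5, 4, -1) → (-17/5, 4, 19/5); (3, 2, 3) → (-21/5, 2, -3/5)
T2 rotate right-handed about the x-axis with cos θ = 3/5, sin θ = 4/5: (-17/5, 4, 19/5) → (-17/5, -16/25, 137/25); (-21/5, 2, -3/5) → (-21/5, 42/25, 31/25)

image vertices: (-17/5, -16/25, 137/25), (-21/5, 42/25, 31/25)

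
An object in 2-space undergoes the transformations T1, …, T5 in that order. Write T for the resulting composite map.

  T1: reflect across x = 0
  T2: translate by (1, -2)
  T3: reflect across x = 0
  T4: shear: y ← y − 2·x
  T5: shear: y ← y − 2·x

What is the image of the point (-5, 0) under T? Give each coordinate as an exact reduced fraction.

T1 reflect across x = 0: (-5, 0) → (5, 0)
T2 translate by (1, -2): (5, 0) → (6, -2)
T3 reflect across x = 0: (6, -2) → (-6, -2)
T4 shear: y ← y − 2·x: (-6, -2) → (-6, 10)
T5 shear: y ← y − 2·x: (-6, 10) → (-6, 22)

T(p) = (-6, 22)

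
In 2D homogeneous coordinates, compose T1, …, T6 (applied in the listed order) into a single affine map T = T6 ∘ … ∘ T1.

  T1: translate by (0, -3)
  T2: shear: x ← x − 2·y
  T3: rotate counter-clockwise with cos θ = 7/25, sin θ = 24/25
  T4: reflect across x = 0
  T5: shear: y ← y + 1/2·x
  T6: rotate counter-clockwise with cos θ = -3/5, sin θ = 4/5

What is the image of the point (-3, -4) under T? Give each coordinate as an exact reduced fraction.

T(p) = (73/25, -503/50)

T1 translate by (0, -3): (-3, -4) → (-3, -7)
T2 shear: x ← x − 2·y: (-3, -7) → (11, -7)
T3 rotate counter-clockwise with cos θ = 7/25, sin θ = 24/25: (11, -7) → (49/5, 43/5)
T4 reflect across x = 0: (49/5, 43/5) → (-49/5, 43/5)
T5 shear: y ← y + 1/2·x: (-49/5, 43/5) → (-49/5, 37/10)
T6 rotate counter-clockwise with cos θ = -3/5, sin θ = 4/5: (-49/5, 37/10) → (73/25, -503/50)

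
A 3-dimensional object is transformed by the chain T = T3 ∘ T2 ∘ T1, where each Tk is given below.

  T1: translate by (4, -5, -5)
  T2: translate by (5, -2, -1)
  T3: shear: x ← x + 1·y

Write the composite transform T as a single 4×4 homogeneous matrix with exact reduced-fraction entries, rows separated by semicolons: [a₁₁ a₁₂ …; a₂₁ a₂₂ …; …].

T1 = [1 0 0 4; 0 1 0 -5; 0 0 1 -5; 0 0 0 1]
T2·T1 = [1 0 0 9; 0 1 0 -7; 0 0 1 -6; 0 0 0 1]
T3·…·T1 = [1 1 0 2; 0 1 0 -7; 0 0 1 -6; 0 0 0 1]

T = [1 1 0 2; 0 1 0 -7; 0 0 1 -6; 0 0 0 1]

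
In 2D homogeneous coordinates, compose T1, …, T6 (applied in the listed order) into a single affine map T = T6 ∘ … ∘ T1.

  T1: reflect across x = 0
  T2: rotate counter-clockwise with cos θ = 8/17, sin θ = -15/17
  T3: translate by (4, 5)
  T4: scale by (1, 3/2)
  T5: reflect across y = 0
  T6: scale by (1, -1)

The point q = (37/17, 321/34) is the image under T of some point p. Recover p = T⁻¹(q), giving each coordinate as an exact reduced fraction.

T1 = [-1 0 0; 0 1 0; 0 0 1]
T2·T1 = [-8/17 15/17 0; 15/17 8/17 0; 0 0 1]
T3·…·T1 = [-8/17 15/17 4; 15/17 8/17 5; 0 0 1]
T4·…·T1 = [-8/17 15/17 4; 45/34 12/17 15/2; 0 0 1]
T5·…·T1 = [-8/17 15/17 4; -45/34 -12/17 -15/2; 0 0 1]
T6·…·T1 = [-8/17 15/17 4; 45/34 12/17 15/2; 0 0 1]
det M = -3/2; M⁻¹ = [-8/17 10/17 -43/17; 15/17 16/51 -100/17; 0 0 1]
M⁻¹ · (37/17, 321/34)ᵀ = (2, -1)ᵀ

p = (2, -1)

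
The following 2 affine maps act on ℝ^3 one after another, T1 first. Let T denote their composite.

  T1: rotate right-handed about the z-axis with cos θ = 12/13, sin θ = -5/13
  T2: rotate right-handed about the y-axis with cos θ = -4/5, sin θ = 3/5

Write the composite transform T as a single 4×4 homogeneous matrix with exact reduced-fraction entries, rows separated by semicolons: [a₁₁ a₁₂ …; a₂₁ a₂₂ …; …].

T1 = [12/13 5/13 0 0; -5/13 12/13 0 0; 0 0 1 0; 0 0 0 1]
T2·T1 = [-48/65 -4/13 3/5 0; -5/13 12/13 0 0; -36/65 -3/13 -4/5 0; 0 0 0 1]

T = [-48/65 -4/13 3/5 0; -5/13 12/13 0 0; -36/65 -3/13 -4/5 0; 0 0 0 1]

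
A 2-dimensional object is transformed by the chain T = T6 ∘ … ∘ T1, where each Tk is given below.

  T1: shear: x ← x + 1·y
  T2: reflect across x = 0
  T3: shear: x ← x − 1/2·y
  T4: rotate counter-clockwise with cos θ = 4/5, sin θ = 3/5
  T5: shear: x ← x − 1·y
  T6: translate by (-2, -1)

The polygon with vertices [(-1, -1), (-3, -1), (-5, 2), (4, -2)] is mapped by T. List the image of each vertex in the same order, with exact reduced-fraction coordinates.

T1 shear: x ← x + 1·y: (-1, -1) → (-2, -1); (-3, -1) → (-4, -1); (-5, 2) → (-3, 2); (4, -2) → (2, -2)
T2 reflect across x = 0: (-2, -1) → (2, -1); (-4, -1) → (4, -1); (-3, 2) → (3, 2); (2, -2) → (-2, -2)
T3 shear: x ← x − 1/2·y: (2, -1) → (5/2, -1); (4, -1) → (9/2, -1); (3, 2) → (2, 2); (-2, -2) → (-1, -2)
T4 rotate counter-clockwise with cos θ = 4/5, sin θ = 3/5: (5/2, -1) → (13/5, 7/10); (9/2, -1) → (21/5, 19/10); (2, 2) → (2/5, 14/5); (-1, -2) → (2/5, -11/5)
T5 shear: x ← x − 1·y: (13/5, 7/10) → (19/10, 7/10); (21/5, 19/10) → (23/10, 19/10); (2/5, 14/5) → (-12/5, 14/5); (2/5, -11/5) → (13/5, -11/5)
T6 translate by (-2, -1): (19/10, 7/10) → (-1/10, -3/10); (23/10, 19/10) → (3/10, 9/10); (-12/5, 14/5) → (-22/5, 9/5); (13/5, -11/5) → (3/5, -16/5)

image vertices: (-1/10, -3/10), (3/10, 9/10), (-22/5, 9/5), (3/5, -16/5)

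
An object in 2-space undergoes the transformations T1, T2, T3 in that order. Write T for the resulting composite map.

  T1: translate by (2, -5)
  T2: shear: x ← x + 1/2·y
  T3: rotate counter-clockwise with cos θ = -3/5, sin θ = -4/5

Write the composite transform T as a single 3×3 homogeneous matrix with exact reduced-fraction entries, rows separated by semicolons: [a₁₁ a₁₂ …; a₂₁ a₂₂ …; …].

T = [-3/5 1/2 -37/10; -4/5 -1 17/5; 0 0 1]

T1 = [1 0 2; 0 1 -5; 0 0 1]
T2·T1 = [1 1/2 -1/2; 0 1 -5; 0 0 1]
T3·…·T1 = [-3/5 1/2 -37/10; -4/5 -1 17/5; 0 0 1]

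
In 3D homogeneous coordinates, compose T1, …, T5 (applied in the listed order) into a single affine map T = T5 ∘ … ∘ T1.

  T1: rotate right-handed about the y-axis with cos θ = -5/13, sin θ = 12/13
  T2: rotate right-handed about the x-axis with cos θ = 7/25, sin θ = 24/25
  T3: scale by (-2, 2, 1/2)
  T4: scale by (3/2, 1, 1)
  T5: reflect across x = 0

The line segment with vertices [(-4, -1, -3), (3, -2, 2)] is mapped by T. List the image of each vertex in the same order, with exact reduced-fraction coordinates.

image vertices: (-48/13, -3206/325, 129/650), (27/13, 1844/325, -473/325)

T1 rotate right-handed about the y-axis with cos θ = -5/13, sin θ = 12/13: (-4, -1, -3) → (-16/13, -1, 63/13); (3, -2, 2) → (9/13, -2, -46/13)
T2 rotate right-handed about the x-axis with cos θ = 7/25, sin θ = 24/25: (-16/13, -1, 63/13) → (-16/13, -1603/325, 129/325); (9/13, -2, -46/13) → (9/13, 922/325, -946/325)
T3 scale by (-2, 2, 1/2): (-16/13, -1603/325, 129/325) → (32/13, -3206/325, 129/650); (9/13, 922/325, -946/325) → (-18/13, 1844/325, -473/325)
T4 scale by (3/2, 1, 1): (32/13, -3206/325, 129/650) → (48/13, -3206/325, 129/650); (-18/13, 1844/325, -473/325) → (-27/13, 1844/325, -473/325)
T5 reflect across x = 0: (48/13, -3206/325, 129/650) → (-48/13, -3206/325, 129/650); (-27/13, 1844/325, -473/325) → (27/13, 1844/325, -473/325)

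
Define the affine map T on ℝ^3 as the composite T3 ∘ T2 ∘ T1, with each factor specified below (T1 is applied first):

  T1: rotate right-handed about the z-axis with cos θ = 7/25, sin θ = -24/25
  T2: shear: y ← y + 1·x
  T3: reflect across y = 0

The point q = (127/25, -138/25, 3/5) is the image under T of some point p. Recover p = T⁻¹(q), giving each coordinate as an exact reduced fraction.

p = (1, 5, 3/5)

T1 = [7/25 24/25 0 0; -24/25 7/25 0 0; 0 0 1 0; 0 0 0 1]
T2·T1 = [7/25 24/25 0 0; -17/25 31/25 0 0; 0 0 1 0; 0 0 0 1]
T3·…·T1 = [7/25 24/25 0 0; 17/25 -31/25 0 0; 0 0 1 0; 0 0 0 1]
det M = -1; M⁻¹ = [31/25 24/25 0 0; 17/25 -7/25 0 0; 0 0 1 0; 0 0 0 1]
M⁻¹ · (127/25, -138/25, 3/5)ᵀ = (1, 5, 3/5)ᵀ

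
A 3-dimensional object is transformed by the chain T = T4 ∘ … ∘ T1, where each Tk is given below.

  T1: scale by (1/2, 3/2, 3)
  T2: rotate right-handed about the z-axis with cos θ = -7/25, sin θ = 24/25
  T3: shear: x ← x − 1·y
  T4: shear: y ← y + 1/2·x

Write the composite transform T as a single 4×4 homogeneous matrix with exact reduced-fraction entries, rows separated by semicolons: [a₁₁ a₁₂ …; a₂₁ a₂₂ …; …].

T = [-31/50 -51/50 0 0; 17/100 -93/100 0 0; 0 0 3 0; 0 0 0 1]

T1 = [1/2 0 0 0; 0 3/2 0 0; 0 0 3 0; 0 0 0 1]
T2·T1 = [-7/50 -36/25 0 0; 12/25 -21/50 0 0; 0 0 3 0; 0 0 0 1]
T3·…·T1 = [-31/50 -51/50 0 0; 12/25 -21/50 0 0; 0 0 3 0; 0 0 0 1]
T4·…·T1 = [-31/50 -51/50 0 0; 17/100 -93/100 0 0; 0 0 3 0; 0 0 0 1]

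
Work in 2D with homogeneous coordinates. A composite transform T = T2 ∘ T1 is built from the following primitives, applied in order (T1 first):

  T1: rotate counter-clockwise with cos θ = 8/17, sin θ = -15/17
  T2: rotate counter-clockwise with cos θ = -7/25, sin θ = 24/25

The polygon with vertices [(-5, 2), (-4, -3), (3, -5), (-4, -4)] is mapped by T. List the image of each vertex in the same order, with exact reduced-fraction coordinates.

image vertices: (-2114/425, -877/425), (-13/17, -84/17), (141/25, -37/25), (-28/425, -2404/425)

T1 rotate counter-clockwise with cos θ = 8/17, sin θ = -15/17: (-5, 2) → (-10/17, 91/17); (-4, -3) → (-77/17, 36/17); (3, -5) → (-3, -5); (-4, -4) → (-92/17, 28/17)
T2 rotate counter-clockwise with cos θ = -7/25, sin θ = 24/25: (-10/17, 91/17) → (-2114/425, -877/425); (-77/17, 36/17) → (-13/17, -84/17); (-3, -5) → (141/25, -37/25); (-92/17, 28/17) → (-28/425, -2404/425)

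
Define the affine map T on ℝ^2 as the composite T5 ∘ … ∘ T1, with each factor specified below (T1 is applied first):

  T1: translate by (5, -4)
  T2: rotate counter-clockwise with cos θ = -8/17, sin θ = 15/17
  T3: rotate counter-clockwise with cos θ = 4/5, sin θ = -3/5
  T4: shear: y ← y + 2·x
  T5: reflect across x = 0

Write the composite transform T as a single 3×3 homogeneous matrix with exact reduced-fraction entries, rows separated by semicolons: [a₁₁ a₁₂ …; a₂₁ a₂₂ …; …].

T1 = [1 0 5; 0 1 -4; 0 0 1]
T2·T1 = [-8/17 -15/17 20/17; 15/17 -8/17 107/17; 0 0 1]
T3·…·T1 = [13/85 -84/85 401/85; 84/85 13/85 368/85; 0 0 1]
T4·…·T1 = [13/85 -84/85 401/85; 22/17 -31/17 234/17; 0 0 1]
T5·…·T1 = [-13/85 84/85 -401/85; 22/17 -31/17 234/17; 0 0 1]

T = [-13/85 84/85 -401/85; 22/17 -31/17 234/17; 0 0 1]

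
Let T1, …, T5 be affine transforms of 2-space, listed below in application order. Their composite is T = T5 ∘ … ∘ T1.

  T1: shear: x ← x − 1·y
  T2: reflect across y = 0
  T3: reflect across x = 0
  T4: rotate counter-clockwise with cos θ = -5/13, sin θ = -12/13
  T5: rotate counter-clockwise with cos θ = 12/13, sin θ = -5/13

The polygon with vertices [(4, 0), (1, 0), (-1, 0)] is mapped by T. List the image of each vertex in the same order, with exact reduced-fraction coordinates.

image vertices: (480/169, 476/169), (120/169, 119/169), (-120/169, -119/169)

T1 shear: x ← x − 1·y: (4, 0) → (4, 0); (1, 0) → (1, 0); (-1, 0) → (-1, 0)
T2 reflect across y = 0: (4, 0) → (4, 0); (1, 0) → (1, 0); (-1, 0) → (-1, 0)
T3 reflect across x = 0: (4, 0) → (-4, 0); (1, 0) → (-1, 0); (-1, 0) → (1, 0)
T4 rotate counter-clockwise with cos θ = -5/13, sin θ = -12/13: (-4, 0) → (20/13, 48/13); (-1, 0) → (5/13, 12/13); (1, 0) → (-5/13, -12/13)
T5 rotate counter-clockwise with cos θ = 12/13, sin θ = -5/13: (20/13, 48/13) → (480/169, 476/169); (5/13, 12/13) → (120/169, 119/169); (-5/13, -12/13) → (-120/169, -119/169)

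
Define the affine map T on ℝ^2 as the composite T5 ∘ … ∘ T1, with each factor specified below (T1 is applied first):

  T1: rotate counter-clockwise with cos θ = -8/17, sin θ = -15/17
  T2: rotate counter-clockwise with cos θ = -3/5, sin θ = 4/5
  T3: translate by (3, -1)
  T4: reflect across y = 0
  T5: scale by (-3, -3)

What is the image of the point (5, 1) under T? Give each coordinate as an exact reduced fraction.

T(p) = (-1986/85, 192/85)

T1 rotate counter-clockwise with cos θ = -8/17, sin θ = -15/17: (5, 1) → (-25/17, -83/17)
T2 rotate counter-clockwise with cos θ = -3/5, sin θ = 4/5: (-25/17, -83/17) → (407/85, 149/85)
T3 translate by (3, -1): (407/85, 149/85) → (662/85, 64/85)
T4 reflect across y = 0: (662/85, 64/85) → (662/85, -64/85)
T5 scale by (-3, -3): (662/85, -64/85) → (-1986/85, 192/85)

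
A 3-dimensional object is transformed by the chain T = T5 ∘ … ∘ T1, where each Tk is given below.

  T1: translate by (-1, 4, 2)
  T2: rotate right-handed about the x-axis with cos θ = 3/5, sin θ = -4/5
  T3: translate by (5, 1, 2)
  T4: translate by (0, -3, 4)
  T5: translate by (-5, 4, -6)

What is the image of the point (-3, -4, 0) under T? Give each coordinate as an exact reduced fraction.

T(p) = (-4, 18/5, 6/5)

T1 translate by (-1, 4, 2): (-3, -4, 0) → (-4, 0, 2)
T2 rotate right-handed about the x-axis with cos θ = 3/5, sin θ = -4/5: (-4, 0, 2) → (-4, 8/5, 6/5)
T3 translate by (5, 1, 2): (-4, 8/5, 6/5) → (1, 13/5, 16/5)
T4 translate by (0, -3, 4): (1, 13/5, 16/5) → (1, -2/5, 36/5)
T5 translate by (-5, 4, -6): (1, -2/5, 36/5) → (-4, 18/5, 6/5)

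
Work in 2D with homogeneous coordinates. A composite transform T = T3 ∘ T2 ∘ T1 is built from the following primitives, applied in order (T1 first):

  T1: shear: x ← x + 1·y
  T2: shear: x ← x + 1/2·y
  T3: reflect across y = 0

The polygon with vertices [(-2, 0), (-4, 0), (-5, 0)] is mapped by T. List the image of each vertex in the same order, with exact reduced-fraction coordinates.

T1 shear: x ← x + 1·y: (-2, 0) → (-2, 0); (-4, 0) → (-4, 0); (-5, 0) → (-5, 0)
T2 shear: x ← x + 1/2·y: (-2, 0) → (-2, 0); (-4, 0) → (-4, 0); (-5, 0) → (-5, 0)
T3 reflect across y = 0: (-2, 0) → (-2, 0); (-4, 0) → (-4, 0); (-5, 0) → (-5, 0)

image vertices: (-2, 0), (-4, 0), (-5, 0)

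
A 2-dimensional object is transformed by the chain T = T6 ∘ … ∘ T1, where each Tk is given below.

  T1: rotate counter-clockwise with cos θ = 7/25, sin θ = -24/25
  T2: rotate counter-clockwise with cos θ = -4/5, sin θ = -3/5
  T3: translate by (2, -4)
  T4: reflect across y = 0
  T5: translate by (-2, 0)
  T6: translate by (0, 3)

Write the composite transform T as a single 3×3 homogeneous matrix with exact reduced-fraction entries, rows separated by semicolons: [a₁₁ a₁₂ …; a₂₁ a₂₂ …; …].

T1 = [7/25 24/25 0; -24/25 7/25 0; 0 0 1]
T2·T1 = [-4/5 -3/5 0; 3/5 -4/5 0; 0 0 1]
T3·…·T1 = [-4/5 -3/5 2; 3/5 -4/5 -4; 0 0 1]
T4·…·T1 = [-4/5 -3/5 2; -3/5 4/5 4; 0 0 1]
T5·…·T1 = [-4/5 -3/5 0; -3/5 4/5 4; 0 0 1]
T6·…·T1 = [-4/5 -3/5 0; -3/5 4/5 7; 0 0 1]

T = [-4/5 -3/5 0; -3/5 4/5 7; 0 0 1]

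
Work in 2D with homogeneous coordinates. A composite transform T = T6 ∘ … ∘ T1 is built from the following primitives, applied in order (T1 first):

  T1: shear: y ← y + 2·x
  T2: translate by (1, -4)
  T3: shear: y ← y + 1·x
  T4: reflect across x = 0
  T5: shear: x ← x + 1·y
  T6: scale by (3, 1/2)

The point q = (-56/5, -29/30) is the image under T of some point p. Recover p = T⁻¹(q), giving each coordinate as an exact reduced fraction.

p = (4/5, -4/3)

T1 = [1 0 0; 2 1 0; 0 0 1]
T2·T1 = [1 0 1; 2 1 -4; 0 0 1]
T3·…·T1 = [1 0 1; 3 1 -3; 0 0 1]
T4·…·T1 = [-1 0 -1; 3 1 -3; 0 0 1]
T5·…·T1 = [2 1 -4; 3 1 -3; 0 0 1]
T6·…·T1 = [6 3 -12; 3/2 1/2 -3/2; 0 0 1]
det M = -3/2; M⁻¹ = [-1/3 2 -1; 1 -4 6; 0 0 1]
M⁻¹ · (-56/5, -29/30)ᵀ = (4/5, -4/3)ᵀ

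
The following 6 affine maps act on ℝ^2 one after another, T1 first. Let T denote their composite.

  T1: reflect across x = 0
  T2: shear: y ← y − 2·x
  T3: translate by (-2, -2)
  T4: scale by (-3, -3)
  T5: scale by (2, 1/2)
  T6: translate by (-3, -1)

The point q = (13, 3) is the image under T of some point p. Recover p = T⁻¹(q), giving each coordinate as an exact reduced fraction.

T1 = [-1 0 0; 0 1 0; 0 0 1]
T2·T1 = [-1 0 0; 2 1 0; 0 0 1]
T3·…·T1 = [-1 0 -2; 2 1 -2; 0 0 1]
T4·…·T1 = [3 0 6; -6 -3 6; 0 0 1]
T5·…·T1 = [6 0 12; -3 -3/2 3; 0 0 1]
T6·…·T1 = [6 0 9; -3 -3/2 2; 0 0 1]
det M = -9; M⁻¹ = [1/6 0 -3/2; -1/3 -2/3 13/3; 0 0 1]
M⁻¹ · (13, 3)ᵀ = (2/3, -2)ᵀ

p = (2/3, -2)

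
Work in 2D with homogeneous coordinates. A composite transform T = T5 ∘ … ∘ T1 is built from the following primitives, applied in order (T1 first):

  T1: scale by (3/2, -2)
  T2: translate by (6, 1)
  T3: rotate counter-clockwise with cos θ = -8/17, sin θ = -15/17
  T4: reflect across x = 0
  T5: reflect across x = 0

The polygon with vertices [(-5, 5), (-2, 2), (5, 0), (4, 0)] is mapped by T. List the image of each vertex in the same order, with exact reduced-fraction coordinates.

image vertices: (-123/17, 189/34), (-69/17, -21/17), (-93/17, -421/34), (-81/17, -188/17)

T1 scale by (3/2, -2): (-5, 5) → (-15/2, -10); (-2, 2) → (-3, -4); (5, 0) → (15/2, 0); (4, 0) → (6, 0)
T2 translate by (6, 1): (-15/2, -10) → (-3/2, -9); (-3, -4) → (3, -3); (15/2, 0) → (27/2, 1); (6, 0) → (12, 1)
T3 rotate counter-clockwise with cos θ = -8/17, sin θ = -15/17: (-3/2, -9) → (-123/17, 189/34); (3, -3) → (-69/17, -21/17); (27/2, 1) → (-93/17, -421/34); (12, 1) → (-81/17, -188/17)
T4 reflect across x = 0: (-123/17, 189/34) → (123/17, 189/34); (-69/17, -21/17) → (69/17, -21/17); (-93/17, -421/34) → (93/17, -421/34); (-81/17, -188/17) → (81/17, -188/17)
T5 reflect across x = 0: (123/17, 189/34) → (-123/17, 189/34); (69/17, -21/17) → (-69/17, -21/17); (93/17, -421/34) → (-93/17, -421/34); (81/17, -188/17) → (-81/17, -188/17)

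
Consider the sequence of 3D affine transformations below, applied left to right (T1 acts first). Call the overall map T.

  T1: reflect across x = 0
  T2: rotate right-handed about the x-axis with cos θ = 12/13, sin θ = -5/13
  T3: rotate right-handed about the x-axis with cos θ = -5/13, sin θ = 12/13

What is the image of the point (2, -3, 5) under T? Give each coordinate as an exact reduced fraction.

T(p) = (-2, -5, -3)

T1 reflect across x = 0: (2, -3, 5) → (-2, -3, 5)
T2 rotate right-handed about the x-axis with cos θ = 12/13, sin θ = -5/13: (-2, -3, 5) → (-2, -11/13, 75/13)
T3 rotate right-handed about the x-axis with cos θ = -5/13, sin θ = 12/13: (-2, -11/13, 75/13) → (-2, -5, -3)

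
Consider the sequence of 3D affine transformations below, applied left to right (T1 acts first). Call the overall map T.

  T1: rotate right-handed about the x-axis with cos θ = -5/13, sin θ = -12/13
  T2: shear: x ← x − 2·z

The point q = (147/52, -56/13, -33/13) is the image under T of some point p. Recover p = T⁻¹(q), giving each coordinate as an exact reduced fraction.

T1 = [1 0 0 0; 0 -5/13 12/13 0; 0 -12/13 -5/13 0; 0 0 0 1]
T2·T1 = [1 24/13 10/13 0; 0 -5/13 12/13 0; 0 -12/13 -5/13 0; 0 0 0 1]
det M = 1; M⁻¹ = [1 0 2 0; 0 -5/13 -12/13 0; 0 12/13 -5/13 0; 0 0 0 1]
M⁻¹ · (147/52, -56/13, -33/13)ᵀ = (-9/4, 4, -3)ᵀ

p = (-9/4, 4, -3)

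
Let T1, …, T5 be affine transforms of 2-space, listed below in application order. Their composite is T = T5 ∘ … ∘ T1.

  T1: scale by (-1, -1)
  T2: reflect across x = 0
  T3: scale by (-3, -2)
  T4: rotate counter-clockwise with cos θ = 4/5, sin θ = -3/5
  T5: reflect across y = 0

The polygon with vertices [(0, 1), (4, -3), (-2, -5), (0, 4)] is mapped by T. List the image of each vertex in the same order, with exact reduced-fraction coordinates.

T1 scale by (-1, -1): (0, 1) → (0, -1); (4, -3) → (-4, 3); (-2, -5) → (2, 5); (0, 4) → (0, -4)
T2 reflect across x = 0: (0, -1) → (0, -1); (-4, 3) → (4, 3); (2, 5) → (-2, 5); (0, -4) → (0, -4)
T3 scale by (-3, -2): (0, -1) → (0, 2); (4, 3) → (-12, -6); (-2, 5) → (6, -10); (0, -4) → (0, 8)
T4 rotate counter-clockwise with cos θ = 4/5, sin θ = -3/5: (0, 2) → (6/5, 8/5); (-12, -6) → (-66/5, 12/5); (6, -10) → (-6/5, -58/5); (0, 8) → (24/5, 32/5)
T5 reflect across y = 0: (6/5, 8/5) → (6/5, -8/5); (-66/5, 12/5) → (-66/5, -12/5); (-6/5, -58/5) → (-6/5, 58/5); (24/5, 32/5) → (24/5, -32/5)

image vertices: (6/5, -8/5), (-66/5, -12/5), (-6/5, 58/5), (24/5, -32/5)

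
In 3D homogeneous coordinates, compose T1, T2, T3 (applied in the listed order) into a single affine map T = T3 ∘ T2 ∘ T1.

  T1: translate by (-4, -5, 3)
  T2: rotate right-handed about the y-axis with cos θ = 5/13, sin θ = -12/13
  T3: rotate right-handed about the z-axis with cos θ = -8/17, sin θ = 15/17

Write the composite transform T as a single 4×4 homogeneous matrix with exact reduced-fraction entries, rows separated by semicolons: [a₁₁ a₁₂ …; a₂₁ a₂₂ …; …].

T = [-40/221 -15/17 96/221 1423/221; 75/221 -8/17 -180/221 -320/221; 12/13 0 5/13 -33/13; 0 0 0 1]

T1 = [1 0 0 -4; 0 1 0 -5; 0 0 1 3; 0 0 0 1]
T2·T1 = [5/13 0 -12/13 -56/13; 0 1 0 -5; 12/13 0 5/13 -33/13; 0 0 0 1]
T3·…·T1 = [-40/221 -15/17 96/221 1423/221; 75/221 -8/17 -180/221 -320/221; 12/13 0 5/13 -33/13; 0 0 0 1]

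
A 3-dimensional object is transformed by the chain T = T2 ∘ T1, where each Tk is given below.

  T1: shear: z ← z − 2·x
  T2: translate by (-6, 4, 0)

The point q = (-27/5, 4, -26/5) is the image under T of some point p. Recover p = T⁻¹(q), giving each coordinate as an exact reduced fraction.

p = (3/5, 0, -4)

T1 = [1 0 0 0; 0 1 0 0; -2 0 1 0; 0 0 0 1]
T2·T1 = [1 0 0 -6; 0 1 0 4; -2 0 1 0; 0 0 0 1]
det M = 1; M⁻¹ = [1 0 0 6; 0 1 0 -4; 2 0 1 12; 0 0 0 1]
M⁻¹ · (-27/5, 4, -26/5)ᵀ = (3/5, 0, -4)ᵀ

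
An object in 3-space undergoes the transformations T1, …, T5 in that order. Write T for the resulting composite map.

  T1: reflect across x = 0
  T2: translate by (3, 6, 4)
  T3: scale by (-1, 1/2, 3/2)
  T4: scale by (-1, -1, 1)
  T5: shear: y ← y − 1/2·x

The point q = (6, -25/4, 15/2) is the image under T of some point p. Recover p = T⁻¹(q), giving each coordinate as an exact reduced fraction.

T1 = [-1 0 0 0; 0 1 0 0; 0 0 1 0; 0 0 0 1]
T2·T1 = [-1 0 0 3; 0 1 0 6; 0 0 1 4; 0 0 0 1]
T3·…·T1 = [1 0 0 -3; 0 1/2 0 3; 0 0 3/2 6; 0 0 0 1]
T4·…·T1 = [-1 0 0 3; 0 -1/2 0 -3; 0 0 3/2 6; 0 0 0 1]
T5·…·T1 = [-1 0 0 3; 1/2 -1/2 0 -9/2; 0 0 3/2 6; 0 0 0 1]
det M = 3/4; M⁻¹ = [-1 0 0 3; -1 -2 0 -6; 0 0 2/3 -4; 0 0 0 1]
M⁻¹ · (6, -25/4, 15/2)ᵀ = (-3, 1/2, 1)ᵀ

p = (-3, 1/2, 1)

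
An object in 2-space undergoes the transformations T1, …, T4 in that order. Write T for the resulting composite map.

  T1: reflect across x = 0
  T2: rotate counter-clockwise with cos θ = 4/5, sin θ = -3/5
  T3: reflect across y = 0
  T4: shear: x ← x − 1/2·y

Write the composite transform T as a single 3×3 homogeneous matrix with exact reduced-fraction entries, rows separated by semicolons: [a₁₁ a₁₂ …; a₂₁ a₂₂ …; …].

T1 = [-1 0 0; 0 1 0; 0 0 1]
T2·T1 = [-4/5 3/5 0; 3/5 4/5 0; 0 0 1]
T3·…·T1 = [-4/5 3/5 0; -3/5 -4/5 0; 0 0 1]
T4·…·T1 = [-1/2 1 0; -3/5 -4/5 0; 0 0 1]

T = [-1/2 1 0; -3/5 -4/5 0; 0 0 1]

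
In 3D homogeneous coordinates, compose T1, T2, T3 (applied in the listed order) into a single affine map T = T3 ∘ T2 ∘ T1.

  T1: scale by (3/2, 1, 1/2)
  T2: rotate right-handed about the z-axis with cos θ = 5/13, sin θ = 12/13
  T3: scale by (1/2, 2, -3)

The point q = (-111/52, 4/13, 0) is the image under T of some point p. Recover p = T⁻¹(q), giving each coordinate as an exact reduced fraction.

p = (-1, 4, 0)

T1 = [3/2 0 0 0; 0 1 0 0; 0 0 1/2 0; 0 0 0 1]
T2·T1 = [15/26 -12/13 0 0; 18/13 5/13 0 0; 0 0 1/2 0; 0 0 0 1]
T3·…·T1 = [15/52 -6/13 0 0; 36/13 10/13 0 0; 0 0 -3/2 0; 0 0 0 1]
det M = -9/4; M⁻¹ = [20/39 4/13 0 0; -24/13 5/26 0 0; 0 0 -2/3 0; 0 0 0 1]
M⁻¹ · (-111/52, 4/13, 0)ᵀ = (-1, 4, 0)ᵀ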